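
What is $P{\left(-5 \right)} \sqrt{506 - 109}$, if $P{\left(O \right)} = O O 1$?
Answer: $25 \sqrt{397} \approx 498.12$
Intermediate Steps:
$P{\left(O \right)} = O^{2}$ ($P{\left(O \right)} = O^{2} \cdot 1 = O^{2}$)
$P{\left(-5 \right)} \sqrt{506 - 109} = \left(-5\right)^{2} \sqrt{506 - 109} = 25 \sqrt{397}$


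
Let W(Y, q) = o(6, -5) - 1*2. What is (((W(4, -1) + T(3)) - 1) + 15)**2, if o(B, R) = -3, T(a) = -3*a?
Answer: 0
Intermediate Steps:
W(Y, q) = -5 (W(Y, q) = -3 - 1*2 = -3 - 2 = -5)
(((W(4, -1) + T(3)) - 1) + 15)**2 = (((-5 - 3*3) - 1) + 15)**2 = (((-5 - 9) - 1) + 15)**2 = ((-14 - 1) + 15)**2 = (-15 + 15)**2 = 0**2 = 0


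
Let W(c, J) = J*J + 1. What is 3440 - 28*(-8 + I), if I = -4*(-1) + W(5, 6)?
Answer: 2516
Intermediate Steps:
W(c, J) = 1 + J² (W(c, J) = J² + 1 = 1 + J²)
I = 41 (I = -4*(-1) + (1 + 6²) = 4 + (1 + 36) = 4 + 37 = 41)
3440 - 28*(-8 + I) = 3440 - 28*(-8 + 41) = 3440 - 28*33 = 3440 - 1*924 = 3440 - 924 = 2516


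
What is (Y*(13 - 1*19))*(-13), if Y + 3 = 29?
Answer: 2028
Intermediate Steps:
Y = 26 (Y = -3 + 29 = 26)
(Y*(13 - 1*19))*(-13) = (26*(13 - 1*19))*(-13) = (26*(13 - 19))*(-13) = (26*(-6))*(-13) = -156*(-13) = 2028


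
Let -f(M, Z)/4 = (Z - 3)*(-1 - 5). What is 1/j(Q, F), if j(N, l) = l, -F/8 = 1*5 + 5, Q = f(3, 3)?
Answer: -1/80 ≈ -0.012500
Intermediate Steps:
f(M, Z) = -72 + 24*Z (f(M, Z) = -4*(Z - 3)*(-1 - 5) = -4*(-3 + Z)*(-6) = -4*(18 - 6*Z) = -72 + 24*Z)
Q = 0 (Q = -72 + 24*3 = -72 + 72 = 0)
F = -80 (F = -8*(1*5 + 5) = -8*(5 + 5) = -8*10 = -80)
1/j(Q, F) = 1/(-80) = -1/80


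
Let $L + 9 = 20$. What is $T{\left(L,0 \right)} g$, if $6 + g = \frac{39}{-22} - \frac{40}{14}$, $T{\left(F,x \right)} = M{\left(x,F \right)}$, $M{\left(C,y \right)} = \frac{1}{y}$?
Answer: $- \frac{1637}{1694} \approx -0.96635$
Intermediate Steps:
$L = 11$ ($L = -9 + 20 = 11$)
$T{\left(F,x \right)} = \frac{1}{F}$
$g = - \frac{1637}{154}$ ($g = -6 + \left(\frac{39}{-22} - \frac{40}{14}\right) = -6 + \left(39 \left(- \frac{1}{22}\right) - \frac{20}{7}\right) = -6 - \frac{713}{154} = - \frac{1637}{154} \approx -10.63$)
$T{\left(L,0 \right)} g = \frac{1}{11} \left(- \frac{1637}{154}\right) = - \frac{1637}{1694}$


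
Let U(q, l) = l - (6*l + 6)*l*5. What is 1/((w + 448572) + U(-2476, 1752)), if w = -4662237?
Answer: -1/96349593 ≈ -1.0379e-8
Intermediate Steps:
U(q, l) = l - 5*l*(6 + 6*l) (U(q, l) = l - (6 + 6*l)*l*5 = l - l*(6 + 6*l)*5 = l - 5*l*(6 + 6*l))
1/((w + 448572) + U(-2476, 1752)) = 1/((-4662237 + 448572) - 1*1752*(29 + 30*1752)) = 1/(-4213665 - 1*1752*(29 + 52560)) = 1/(-4213665 - 1*1752*52589) = 1/(-4213665 - 92135928) = 1/(-96349593) = -1/96349593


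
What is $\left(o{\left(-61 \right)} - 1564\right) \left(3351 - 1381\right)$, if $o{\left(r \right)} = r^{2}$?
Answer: $4249290$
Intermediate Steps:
$\left(o{\left(-61 \right)} - 1564\right) \left(3351 - 1381\right) = \left(\left(-61\right)^{2} - 1564\right) \left(3351 - 1381\right) = \left(3721 - 1564\right) 1970 = 2157 \cdot 1970 = 4249290$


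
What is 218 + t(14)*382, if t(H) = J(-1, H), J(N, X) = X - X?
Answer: 218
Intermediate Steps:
J(N, X) = 0
t(H) = 0
218 + t(14)*382 = 218 + 0*382 = 218 + 0 = 218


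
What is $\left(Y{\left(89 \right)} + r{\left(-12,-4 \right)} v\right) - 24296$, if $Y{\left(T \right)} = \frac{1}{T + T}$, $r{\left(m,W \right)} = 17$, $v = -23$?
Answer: $- \frac{4394285}{178} \approx -24687.0$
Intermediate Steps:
$Y{\left(T \right)} = \frac{1}{2 T}$
$\left(Y{\left(89 \right)} + r{\left(-12,-4 \right)} v\right) - 24296 = \left(\frac{1}{2 \cdot 89} + 17 \left(-23\right)\right) - 24296 = \left(\frac{1}{2} \cdot \frac{1}{89} - 391\right) - 24296 = \left(\frac{1}{178} - 391\right) - 24296 = - \frac{69597}{178} - 24296 = - \frac{4394285}{178}$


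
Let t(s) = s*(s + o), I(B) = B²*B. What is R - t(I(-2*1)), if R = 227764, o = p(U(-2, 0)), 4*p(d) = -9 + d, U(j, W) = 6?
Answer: 227694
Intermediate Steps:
p(d) = -9/4 + d/4 (p(d) = (-9 + d)/4 = -9/4 + d/4)
o = -¾ (o = -9/4 + (¼)*6 = -9/4 + 3/2 = -¾ ≈ -0.75000)
I(B) = B³
t(s) = s*(-¾ + s) (t(s) = s*(s - ¾) = s*(-¾ + s))
R - t(I(-2*1)) = 227764 - (-2*1)³*(-3 + 4*(-2*1)³)/4 = 227764 - (-2)³*(-3 + 4*(-2)³)/4 = 227764 - (-8)*(-3 + 4*(-8))/4 = 227764 - (-8)*(-3 - 32)/4 = 227764 - (-8)*(-35)/4 = 227764 - 1*70 = 227764 - 70 = 227694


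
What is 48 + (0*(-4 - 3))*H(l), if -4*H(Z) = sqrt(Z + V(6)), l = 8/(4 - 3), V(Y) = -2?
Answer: 48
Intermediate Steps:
l = 8 (l = 8/1 = 8*1 = 8)
H(Z) = -sqrt(-2 + Z)/4 (H(Z) = -sqrt(Z - 2)/4 = -sqrt(-2 + Z)/4)
48 + (0*(-4 - 3))*H(l) = 48 + (0*(-4 - 3))*(-sqrt(-2 + 8)/4) = 48 + (0*(-7))*(-sqrt(6)/4) = 48 + 0*(-sqrt(6)/4) = 48 + 0 = 48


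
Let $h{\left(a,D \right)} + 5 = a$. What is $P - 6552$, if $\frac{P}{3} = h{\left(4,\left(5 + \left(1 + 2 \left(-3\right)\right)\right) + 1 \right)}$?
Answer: $-6555$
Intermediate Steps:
$h{\left(a,D \right)} = -5 + a$
$P = -3$ ($P = 3 \left(-5 + 4\right) = 3 \left(-1\right) = -3$)
$P - 6552 = -3 - 6552 = -6555$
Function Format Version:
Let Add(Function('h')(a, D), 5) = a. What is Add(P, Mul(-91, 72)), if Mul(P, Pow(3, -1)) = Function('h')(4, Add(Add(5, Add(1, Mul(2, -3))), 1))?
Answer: -6555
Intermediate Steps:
Function('h')(a, D) = Add(-5, a)
P = -3 (P = Mul(3, Add(-5, 4)) = Mul(3, -1) = -3)
Add(P, Mul(-91, 72)) = Add(-3, Mul(-91, 72)) = Add(-3, -6552) = -6555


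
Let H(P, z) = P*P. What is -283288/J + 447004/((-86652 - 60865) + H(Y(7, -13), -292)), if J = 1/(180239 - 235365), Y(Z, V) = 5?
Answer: 575828468689673/36873 ≈ 1.5617e+10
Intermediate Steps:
J = -1/55126 (J = 1/(-55126) = -1/55126 ≈ -1.8140e-5)
H(P, z) = P²
-283288/J + 447004/((-86652 - 60865) + H(Y(7, -13), -292)) = -283288/(-1/55126) + 447004/((-86652 - 60865) + 5²) = -283288*(-55126) + 447004/(-147517 + 25) = 15616534288 + 447004/(-147492) = 15616534288 + 447004*(-1/147492) = 15616534288 - 111751/36873 = 575828468689673/36873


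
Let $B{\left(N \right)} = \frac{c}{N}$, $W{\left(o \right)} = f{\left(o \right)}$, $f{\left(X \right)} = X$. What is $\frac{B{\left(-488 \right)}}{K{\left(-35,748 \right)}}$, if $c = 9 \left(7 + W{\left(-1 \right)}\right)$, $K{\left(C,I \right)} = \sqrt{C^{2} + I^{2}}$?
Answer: $- \frac{27 \sqrt{560729}}{136817876} \approx -0.00014777$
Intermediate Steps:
$W{\left(o \right)} = o$
$c = 54$ ($c = 9 \left(7 - 1\right) = 9 \cdot 6 = 54$)
$B{\left(N \right)} = \frac{54}{N}$
$\frac{B{\left(-488 \right)}}{K{\left(-35,748 \right)}} = \frac{54 \frac{1}{-488}}{\sqrt{\left(-35\right)^{2} + 748^{2}}} = \frac{54 \left(- \frac{1}{488}\right)}{\sqrt{1225 + 559504}} = - \frac{27}{244 \sqrt{560729}} = - \frac{27 \frac{\sqrt{560729}}{560729}}{244} = - \frac{27 \sqrt{560729}}{136817876}$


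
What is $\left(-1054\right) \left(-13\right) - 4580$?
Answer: $9122$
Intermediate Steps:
$\left(-1054\right) \left(-13\right) - 4580 = 13702 - 4580 = 9122$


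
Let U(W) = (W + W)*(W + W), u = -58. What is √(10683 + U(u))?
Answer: √24139 ≈ 155.37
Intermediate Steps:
U(W) = 4*W² (U(W) = (2*W)*(2*W) = 4*W²)
√(10683 + U(u)) = √(10683 + 4*(-58)²) = √(10683 + 4*3364) = √(10683 + 13456) = √24139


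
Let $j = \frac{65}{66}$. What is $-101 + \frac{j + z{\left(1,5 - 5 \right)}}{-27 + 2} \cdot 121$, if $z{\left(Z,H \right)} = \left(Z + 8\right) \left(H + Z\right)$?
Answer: $- \frac{22399}{150} \approx -149.33$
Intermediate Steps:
$j = \frac{65}{66}$ ($j = 65 \cdot \frac{1}{66} = \frac{65}{66} \approx 0.98485$)
$z{\left(Z,H \right)} = \left(8 + Z\right) \left(H + Z\right)$
$-101 + \frac{j + z{\left(1,5 - 5 \right)}}{-27 + 2} \cdot 121 = -101 + \frac{\frac{65}{66} + \left(1^{2} + 8 \left(5 - 5\right) + 8 \cdot 1 + \left(5 - 5\right) 1\right)}{-27 + 2} \cdot 121 = -101 + \frac{\frac{65}{66} + \left(1 + 8 \left(5 - 5\right) + 8 + \left(5 - 5\right) 1\right)}{-25} \cdot 121 = -101 + \left(\frac{65}{66} + \left(1 + 8 \cdot 0 + 8 + 0 \cdot 1\right)\right) \left(- \frac{1}{25}\right) 121 = -101 + \left(\frac{65}{66} + \left(1 + 0 + 8 + 0\right)\right) \left(- \frac{1}{25}\right) 121 = -101 + \left(\frac{65}{66} + 9\right) \left(- \frac{1}{25}\right) 121 = -101 + \frac{659}{66} \left(- \frac{1}{25}\right) 121 = -101 - \frac{7249}{150} = - \frac{22399}{150}$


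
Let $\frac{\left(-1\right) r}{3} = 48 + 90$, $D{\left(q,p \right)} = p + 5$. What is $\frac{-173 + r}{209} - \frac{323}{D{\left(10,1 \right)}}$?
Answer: $- \frac{71029}{1254} \approx -56.642$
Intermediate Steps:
$D{\left(q,p \right)} = 5 + p$
$r = -414$ ($r = - 3 \left(48 + 90\right) = \left(-3\right) 138 = -414$)
$\frac{-173 + r}{209} - \frac{323}{D{\left(10,1 \right)}} = \frac{-173 - 414}{209} - \frac{323}{5 + 1} = \left(-587\right) \frac{1}{209} - \frac{323}{6} = - \frac{587}{209} - \frac{323}{6} = - \frac{71029}{1254}$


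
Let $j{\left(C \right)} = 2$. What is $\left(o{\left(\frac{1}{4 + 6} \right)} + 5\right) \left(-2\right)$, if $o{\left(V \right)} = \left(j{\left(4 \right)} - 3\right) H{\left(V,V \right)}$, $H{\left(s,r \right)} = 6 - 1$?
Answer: $0$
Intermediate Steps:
$H{\left(s,r \right)} = 5$ ($H{\left(s,r \right)} = 6 - 1 = 5$)
$o{\left(V \right)} = -5$ ($o{\left(V \right)} = \left(2 - 3\right) 5 = \left(-1\right) 5 = -5$)
$\left(o{\left(\frac{1}{4 + 6} \right)} + 5\right) \left(-2\right) = \left(-5 + 5\right) \left(-2\right) = 0 \left(-2\right) = 0$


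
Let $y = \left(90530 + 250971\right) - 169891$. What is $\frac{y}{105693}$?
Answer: $\frac{171610}{105693} \approx 1.6237$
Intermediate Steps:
$y = 171610$ ($y = 341501 - 169891 = 171610$)
$\frac{y}{105693} = \frac{171610}{105693}$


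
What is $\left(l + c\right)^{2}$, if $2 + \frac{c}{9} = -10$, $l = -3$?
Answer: $12321$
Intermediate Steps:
$c = -108$ ($c = -18 + 9 \left(-10\right) = -18 - 90 = -108$)
$\left(l + c\right)^{2} = \left(-3 - 108\right)^{2} = \left(-111\right)^{2} = 12321$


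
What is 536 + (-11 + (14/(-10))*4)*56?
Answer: -1968/5 ≈ -393.60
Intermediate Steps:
536 + (-11 + (14/(-10))*4)*56 = 536 + (-11 + (14*(-1/10))*4)*56 = 536 + (-11 - 7/5*4)*56 = 536 + (-11 - 28/5)*56 = 536 - 83/5*56 = 536 - 4648/5 = -1968/5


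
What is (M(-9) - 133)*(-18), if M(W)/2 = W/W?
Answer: 2358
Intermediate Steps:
M(W) = 2 (M(W) = 2*(W/W) = 2*1 = 2)
(M(-9) - 133)*(-18) = (2 - 133)*(-18) = -131*(-18) = 2358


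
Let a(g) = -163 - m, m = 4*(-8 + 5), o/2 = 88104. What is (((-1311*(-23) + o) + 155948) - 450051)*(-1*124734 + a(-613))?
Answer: 10957659670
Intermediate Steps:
o = 176208 (o = 2*88104 = 176208)
m = -12 (m = 4*(-3) = -12)
a(g) = -151 (a(g) = -163 - 1*(-12) = -163 + 12 = -151)
(((-1311*(-23) + o) + 155948) - 450051)*(-1*124734 + a(-613)) = (((-1311*(-23) + 176208) + 155948) - 450051)*(-1*124734 - 151) = (((30153 + 176208) + 155948) - 450051)*(-124734 - 151) = ((206361 + 155948) - 450051)*(-124885) = (362309 - 450051)*(-124885) = -87742*(-124885) = 10957659670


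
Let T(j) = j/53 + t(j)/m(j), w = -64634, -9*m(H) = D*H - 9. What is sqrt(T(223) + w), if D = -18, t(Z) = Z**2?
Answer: 2*I*sqrt(9052975353054)/23691 ≈ 254.0*I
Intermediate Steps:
m(H) = 1 + 2*H (m(H) = -(-18*H - 9)/9 = -(-9 - 18*H)/9 = 1 + 2*H)
T(j) = j/53 + j**2/(1 + 2*j)
sqrt(T(223) + w) = sqrt((1/53)*223*(1 + 55*223)/(1 + 2*223) - 64634) = sqrt((1/53)*223*(1 + 12265)/(1 + 446) - 64634) = sqrt((1/53)*223*12266/447 - 64634) = sqrt((1/53)*223*(1/447)*12266 - 64634) = sqrt(2735318/23691 - 64634) = sqrt(-1528508776/23691) = 2*I*sqrt(9052975353054)/23691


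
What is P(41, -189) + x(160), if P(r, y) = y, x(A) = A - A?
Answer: -189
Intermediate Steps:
x(A) = 0
P(41, -189) + x(160) = -189 + 0 = -189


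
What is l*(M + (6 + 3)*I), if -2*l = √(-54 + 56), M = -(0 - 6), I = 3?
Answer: -33*√2/2 ≈ -23.335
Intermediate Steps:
M = 6 (M = -1*(-6) = 6)
l = -√2/2 (l = -√(-54 + 56)/2 = -√2/2 ≈ -0.70711)
l*(M + (6 + 3)*I) = (-√2/2)*(6 + (6 + 3)*3) = (-√2/2)*(6 + 9*3) = (-√2/2)*(6 + 27) = -√2/2*33 = -33*√2/2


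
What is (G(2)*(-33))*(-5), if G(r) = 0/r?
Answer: 0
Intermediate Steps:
G(r) = 0
(G(2)*(-33))*(-5) = (0*(-33))*(-5) = 0*(-5) = 0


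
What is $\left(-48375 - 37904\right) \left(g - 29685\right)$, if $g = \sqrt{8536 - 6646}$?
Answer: $2561192115 - 258837 \sqrt{210} \approx 2.5574 \cdot 10^{9}$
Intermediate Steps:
$g = 3 \sqrt{210}$ ($g = \sqrt{1890} = 3 \sqrt{210} \approx 43.474$)
$\left(-48375 - 37904\right) \left(g - 29685\right) = \left(-48375 - 37904\right) \left(3 \sqrt{210} - 29685\right) = - 86279 \left(3 \sqrt{210} - 29685\right) = - 86279 \left(-29685 + 3 \sqrt{210}\right) = 2561192115 - 258837 \sqrt{210}$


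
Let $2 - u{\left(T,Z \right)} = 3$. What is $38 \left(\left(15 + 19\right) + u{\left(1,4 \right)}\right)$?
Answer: $1254$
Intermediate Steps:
$u{\left(T,Z \right)} = -1$ ($u{\left(T,Z \right)} = 2 - 3 = -1$)
$38 \left(\left(15 + 19\right) + u{\left(1,4 \right)}\right) = 38 \left(\left(15 + 19\right) - 1\right) = 38 \left(34 - 1\right) = 38 \cdot 33 = 1254$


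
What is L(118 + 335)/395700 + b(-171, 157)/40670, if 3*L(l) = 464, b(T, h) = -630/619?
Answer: 39047149/106731864225 ≈ 0.00036584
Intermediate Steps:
b(T, h) = -630/619 (b(T, h) = -630*1/619 = -630/619)
L(l) = 464/3 (L(l) = (1/3)*464 = 464/3)
L(118 + 335)/395700 + b(-171, 157)/40670 = (464/3)/395700 - 630/619/40670 = (464/3)*(1/395700) - 630/619*1/40670 = 116/296775 - 9/359639 = 39047149/106731864225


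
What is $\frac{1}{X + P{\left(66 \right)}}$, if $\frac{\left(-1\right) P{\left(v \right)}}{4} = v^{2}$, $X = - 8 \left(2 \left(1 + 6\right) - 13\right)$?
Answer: $- \frac{1}{17432} \approx -5.7366 \cdot 10^{-5}$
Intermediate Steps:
$X = -8$ ($X = - 8 \left(2 \cdot 7 - 13\right) = - 8 \left(14 - 13\right) = \left(-8\right) 1 = -8$)
$P{\left(v \right)} = - 4 v^{2}$
$\frac{1}{X + P{\left(66 \right)}} = \frac{1}{-8 - 4 \cdot 66^{2}} = \frac{1}{-8 - 17424} = \frac{1}{-17432} = - \frac{1}{17432}$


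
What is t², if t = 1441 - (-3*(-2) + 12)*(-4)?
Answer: 2289169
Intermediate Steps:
t = 1513 (t = 1441 - (6 + 12)*(-4) = 1441 - 18*(-4) = 1441 - 1*(-72) = 1441 + 72 = 1513)
t² = 1513² = 2289169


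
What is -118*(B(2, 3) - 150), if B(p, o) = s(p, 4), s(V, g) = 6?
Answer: 16992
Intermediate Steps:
B(p, o) = 6
-118*(B(2, 3) - 150) = -118*(6 - 150) = -118*(-144) = 16992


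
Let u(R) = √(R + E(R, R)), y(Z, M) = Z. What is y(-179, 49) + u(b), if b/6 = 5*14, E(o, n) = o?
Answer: -179 + 2*√210 ≈ -150.02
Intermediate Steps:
b = 420 (b = 6*(5*14) = 6*70 = 420)
u(R) = √2*√R (u(R) = √(R + R) = √(2*R) = √2*√R)
y(-179, 49) + u(b) = -179 + √2*√420 = -179 + √2*(2*√105) = -179 + 2*√210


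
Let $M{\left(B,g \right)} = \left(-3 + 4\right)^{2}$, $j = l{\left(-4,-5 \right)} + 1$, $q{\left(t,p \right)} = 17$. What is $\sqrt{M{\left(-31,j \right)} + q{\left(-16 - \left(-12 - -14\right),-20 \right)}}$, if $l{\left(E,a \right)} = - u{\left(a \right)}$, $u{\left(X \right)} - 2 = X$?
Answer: $3 \sqrt{2} \approx 4.2426$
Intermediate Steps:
$u{\left(X \right)} = 2 + X$
$l{\left(E,a \right)} = -2 - a$ ($l{\left(E,a \right)} = - (2 + a) = -2 - a$)
$j = 4$ ($j = \left(-2 - -5\right) + 1 = \left(-2 + 5\right) + 1 = 3 + 1 = 4$)
$M{\left(B,g \right)} = 1$ ($M{\left(B,g \right)} = 1^{2} = 1$)
$\sqrt{M{\left(-31,j \right)} + q{\left(-16 - \left(-12 - -14\right),-20 \right)}} = \sqrt{1 + 17} = \sqrt{18} = 3 \sqrt{2}$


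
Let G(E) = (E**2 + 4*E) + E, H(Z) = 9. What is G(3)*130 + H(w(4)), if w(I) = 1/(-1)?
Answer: 3129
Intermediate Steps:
w(I) = -1
G(E) = E**2 + 5*E
G(3)*130 + H(w(4)) = (3*(5 + 3))*130 + 9 = (3*8)*130 + 9 = 24*130 + 9 = 3120 + 9 = 3129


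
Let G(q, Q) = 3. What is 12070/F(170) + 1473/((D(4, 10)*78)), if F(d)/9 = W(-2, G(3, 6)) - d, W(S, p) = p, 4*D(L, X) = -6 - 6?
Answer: -559811/39078 ≈ -14.325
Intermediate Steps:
D(L, X) = -3 (D(L, X) = (-6 - 6)/4 = (¼)*(-12) = -3)
F(d) = 27 - 9*d (F(d) = 9*(3 - d) = 27 - 9*d)
12070/F(170) + 1473/((D(4, 10)*78)) = 12070/(27 - 9*170) + 1473/((-3*78)) = 12070/(27 - 1530) + 1473/(-234) = 12070/(-1503) + 1473*(-1/234) = 12070*(-1/1503) - 491/78 = -12070/1503 - 491/78 = -559811/39078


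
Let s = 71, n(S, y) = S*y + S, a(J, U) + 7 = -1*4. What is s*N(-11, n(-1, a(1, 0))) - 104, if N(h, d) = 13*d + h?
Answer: 8345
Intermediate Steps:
a(J, U) = -11 (a(J, U) = -7 - 1*4 = -7 - 4 = -11)
n(S, y) = S + S*y
N(h, d) = h + 13*d
s*N(-11, n(-1, a(1, 0))) - 104 = 71*(-11 + 13*(-(1 - 11))) - 104 = 71*(-11 + 13*(-1*(-10))) - 104 = 71*(-11 + 13*10) - 104 = 71*(-11 + 130) - 104 = 71*119 - 104 = 8449 - 104 = 8345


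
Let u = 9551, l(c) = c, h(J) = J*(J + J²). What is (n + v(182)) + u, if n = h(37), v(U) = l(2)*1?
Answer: 61575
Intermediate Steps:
v(U) = 2 (v(U) = 2*1 = 2)
n = 52022 (n = 37²*(1 + 37) = 1369*38 = 52022)
(n + v(182)) + u = (52022 + 2) + 9551 = 52024 + 9551 = 61575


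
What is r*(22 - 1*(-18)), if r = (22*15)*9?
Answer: 118800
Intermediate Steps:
r = 2970 (r = 330*9 = 2970)
r*(22 - 1*(-18)) = 2970*(22 - 1*(-18)) = 2970*(22 + 18) = 2970*40 = 118800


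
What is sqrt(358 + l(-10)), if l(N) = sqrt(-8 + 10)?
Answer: sqrt(358 + sqrt(2)) ≈ 18.958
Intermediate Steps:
l(N) = sqrt(2)
sqrt(358 + l(-10)) = sqrt(358 + sqrt(2))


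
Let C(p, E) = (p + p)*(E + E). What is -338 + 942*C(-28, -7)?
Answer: 738190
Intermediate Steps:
C(p, E) = 4*E*p (C(p, E) = (2*p)*(2*E) = 4*E*p)
-338 + 942*C(-28, -7) = -338 + 942*(4*(-7)*(-28)) = -338 + 942*784 = -338 + 738528 = 738190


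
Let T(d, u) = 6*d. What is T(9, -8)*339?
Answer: 18306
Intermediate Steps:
T(9, -8)*339 = (6*9)*339 = 54*339 = 18306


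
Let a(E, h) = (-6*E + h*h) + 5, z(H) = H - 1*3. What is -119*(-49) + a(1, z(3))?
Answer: 5830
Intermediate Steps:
z(H) = -3 + H (z(H) = H - 3 = -3 + H)
a(E, h) = 5 + h² - 6*E (a(E, h) = (-6*E + h²) + 5 = (h² - 6*E) + 5 = 5 + h² - 6*E)
-119*(-49) + a(1, z(3)) = -119*(-49) + (5 + (-3 + 3)² - 6*1) = 5831 + (5 + 0² - 6) = 5831 + (5 + 0 - 6) = 5831 - 1 = 5830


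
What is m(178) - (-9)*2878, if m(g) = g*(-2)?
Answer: 25546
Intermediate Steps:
m(g) = -2*g
m(178) - (-9)*2878 = -2*178 - (-9)*2878 = -356 - 1*(-25902) = -356 + 25902 = 25546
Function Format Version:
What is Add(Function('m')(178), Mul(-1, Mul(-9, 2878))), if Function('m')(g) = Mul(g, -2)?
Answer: 25546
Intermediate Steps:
Function('m')(g) = Mul(-2, g)
Add(Function('m')(178), Mul(-1, Mul(-9, 2878))) = Add(Mul(-2, 178), Mul(-1, Mul(-9, 2878))) = Add(-356, Mul(-1, -25902)) = Add(-356, 25902) = 25546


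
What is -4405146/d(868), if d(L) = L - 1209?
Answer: 4405146/341 ≈ 12918.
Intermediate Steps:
d(L) = -1209 + L
-4405146/d(868) = -4405146/(-1209 + 868) = -4405146/(-341) = -4405146*(-1/341) = 4405146/341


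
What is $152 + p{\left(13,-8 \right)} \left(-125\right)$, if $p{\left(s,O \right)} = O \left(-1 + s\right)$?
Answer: $12152$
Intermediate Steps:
$152 + p{\left(13,-8 \right)} \left(-125\right) = 152 + - 8 \left(-1 + 13\right) \left(-125\right) = 152 + \left(-8\right) 12 \left(-125\right) = 152 - -12000 = 152 + 12000 = 12152$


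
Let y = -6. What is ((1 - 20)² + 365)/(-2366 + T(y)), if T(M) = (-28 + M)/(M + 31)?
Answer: -3025/9864 ≈ -0.30667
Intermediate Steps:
T(M) = (-28 + M)/(31 + M)
((1 - 20)² + 365)/(-2366 + T(y)) = ((1 - 20)² + 365)/(-2366 + (-28 - 6)/(31 - 6)) = ((-19)² + 365)/(-2366 - 34/25) = (361 + 365)/(-2366 + (1/25)*(-34)) = 726/(-2366 - 34/25) = 726/(-59184/25) = 726*(-25/59184) = -3025/9864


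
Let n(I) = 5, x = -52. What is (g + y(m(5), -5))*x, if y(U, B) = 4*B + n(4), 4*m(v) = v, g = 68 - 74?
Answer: 1092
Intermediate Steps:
g = -6
m(v) = v/4
y(U, B) = 5 + 4*B (y(U, B) = 4*B + 5 = 5 + 4*B)
(g + y(m(5), -5))*x = (-6 + (5 + 4*(-5)))*(-52) = (-6 + (5 - 20))*(-52) = (-6 - 15)*(-52) = -21*(-52) = 1092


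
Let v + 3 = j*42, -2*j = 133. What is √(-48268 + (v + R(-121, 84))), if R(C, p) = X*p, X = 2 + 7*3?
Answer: 2*I*√12283 ≈ 221.66*I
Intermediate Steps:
j = -133/2 (j = -½*133 = -133/2 ≈ -66.500)
v = -2796 (v = -3 - 133/2*42 = -3 - 2793 = -2796)
X = 23 (X = 2 + 21 = 23)
R(C, p) = 23*p
√(-48268 + (v + R(-121, 84))) = √(-48268 + (-2796 + 23*84)) = √(-48268 + (-2796 + 1932)) = √(-48268 - 864) = √(-49132) = 2*I*√12283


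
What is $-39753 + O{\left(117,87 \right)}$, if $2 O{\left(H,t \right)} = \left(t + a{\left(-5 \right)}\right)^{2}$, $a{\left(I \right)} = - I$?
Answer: $-35521$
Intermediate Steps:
$O{\left(H,t \right)} = \frac{\left(5 + t\right)^{2}}{2}$ ($O{\left(H,t \right)} = \frac{\left(t - -5\right)^{2}}{2} = \frac{\left(t + 5\right)^{2}}{2} = \frac{\left(5 + t\right)^{2}}{2}$)
$-39753 + O{\left(117,87 \right)} = -39753 + \frac{\left(5 + 87\right)^{2}}{2} = -39753 + \frac{92^{2}}{2} = -39753 + \frac{1}{2} \cdot 8464 = -39753 + 4232 = -35521$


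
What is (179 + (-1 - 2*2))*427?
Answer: 74298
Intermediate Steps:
(179 + (-1 - 2*2))*427 = (179 + (-1 - 4))*427 = (179 - 5)*427 = 174*427 = 74298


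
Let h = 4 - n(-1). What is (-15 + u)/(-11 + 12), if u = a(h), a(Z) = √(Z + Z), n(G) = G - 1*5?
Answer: -15 + 2*√5 ≈ -10.528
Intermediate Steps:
n(G) = -5 + G (n(G) = G - 5 = -5 + G)
h = 10 (h = 4 - (-5 - 1) = 4 - 1*(-6) = 4 + 6 = 10)
a(Z) = √2*√Z (a(Z) = √(2*Z) = √2*√Z)
u = 2*√5 (u = √2*√10 = 2*√5 ≈ 4.4721)
(-15 + u)/(-11 + 12) = (-15 + 2*√5)/(-11 + 12) = (-15 + 2*√5)/1 = (-15 + 2*√5)*1 = -15 + 2*√5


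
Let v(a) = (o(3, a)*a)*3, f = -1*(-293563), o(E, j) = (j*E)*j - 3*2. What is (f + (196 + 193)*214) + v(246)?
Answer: 134354805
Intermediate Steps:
o(E, j) = -6 + E*j² (o(E, j) = (E*j)*j - 6 = E*j² - 6 = -6 + E*j²)
f = 293563
v(a) = 3*a*(-6 + 3*a²) (v(a) = ((-6 + 3*a²)*a)*3 = (a*(-6 + 3*a²))*3 = 3*a*(-6 + 3*a²))
(f + (196 + 193)*214) + v(246) = (293563 + (196 + 193)*214) + 9*246*(-2 + 246²) = (293563 + 389*214) + 9*246*(-2 + 60516) = (293563 + 83246) + 9*246*60514 = 376809 + 133977996 = 134354805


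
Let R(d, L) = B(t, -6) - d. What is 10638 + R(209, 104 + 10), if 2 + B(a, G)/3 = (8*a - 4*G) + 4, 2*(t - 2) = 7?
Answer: 10639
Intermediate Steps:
t = 11/2 (t = 2 + (1/2)*7 = 2 + 7/2 = 11/2 ≈ 5.5000)
B(a, G) = 6 - 12*G + 24*a (B(a, G) = -6 + 3*((8*a - 4*G) + 4) = -6 + 3*((-4*G + 8*a) + 4) = -6 + 3*(4 - 4*G + 8*a) = -6 + (12 - 12*G + 24*a) = 6 - 12*G + 24*a)
R(d, L) = 210 - d (R(d, L) = (6 - 12*(-6) + 24*(11/2)) - d = (6 + 72 + 132) - d = 210 - d)
10638 + R(209, 104 + 10) = 10638 + (210 - 1*209) = 10638 + (210 - 209) = 10638 + 1 = 10639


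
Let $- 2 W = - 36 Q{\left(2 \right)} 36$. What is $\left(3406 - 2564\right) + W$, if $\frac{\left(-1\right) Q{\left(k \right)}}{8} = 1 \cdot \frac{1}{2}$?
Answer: $-1750$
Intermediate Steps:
$Q{\left(k \right)} = -4$ ($Q{\left(k \right)} = - 8 \cdot 1 \cdot \frac{1}{2} = \left(-8\right) \frac{1}{2} = -4$)
$W = -2592$ ($W = - \frac{\left(-36\right) \left(-4\right) 36}{2} = - \frac{144 \cdot 36}{2} = \left(- \frac{1}{2}\right) 5184 = -2592$)
$\left(3406 - 2564\right) + W = \left(3406 - 2564\right) - 2592 = 842 - 2592 = -1750$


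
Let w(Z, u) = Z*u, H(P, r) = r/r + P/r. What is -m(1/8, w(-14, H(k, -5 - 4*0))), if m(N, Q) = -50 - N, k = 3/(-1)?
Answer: 401/8 ≈ 50.125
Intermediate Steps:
k = -3 (k = 3*(-1) = -3)
H(P, r) = 1 + P/r
-m(1/8, w(-14, H(k, -5 - 4*0))) = -(-50 - 1/8) = -(-50 - 1*⅛) = -(-50 - ⅛) = -1*(-401/8) = 401/8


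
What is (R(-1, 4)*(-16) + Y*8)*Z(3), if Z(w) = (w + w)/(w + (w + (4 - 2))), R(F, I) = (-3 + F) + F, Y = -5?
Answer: 30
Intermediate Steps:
R(F, I) = -3 + 2*F
Z(w) = 2*w/(2 + 2*w) (Z(w) = (2*w)/(w + (w + 2)) = (2*w)/(w + (2 + w)) = (2*w)/(2 + 2*w) = 2*w/(2 + 2*w))
(R(-1, 4)*(-16) + Y*8)*Z(3) = ((-3 + 2*(-1))*(-16) - 5*8)*(3/(1 + 3)) = ((-3 - 2)*(-16) - 40)*(3/4) = (-5*(-16) - 40)*(3*(1/4)) = (80 - 40)*(3/4) = 40*(3/4) = 30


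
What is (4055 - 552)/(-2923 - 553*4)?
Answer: -3503/5135 ≈ -0.68218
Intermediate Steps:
(4055 - 552)/(-2923 - 553*4) = 3503/(-2923 - 2212) = 3503/(-5135) = 3503*(-1/5135) = -3503/5135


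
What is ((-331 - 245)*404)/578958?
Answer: -38784/96493 ≈ -0.40194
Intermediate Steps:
((-331 - 245)*404)/578958 = -576*404*(1/578958) = -232704*1/578958 = -38784/96493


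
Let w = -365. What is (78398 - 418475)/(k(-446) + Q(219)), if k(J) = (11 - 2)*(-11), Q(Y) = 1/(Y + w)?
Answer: 49651242/14455 ≈ 3434.9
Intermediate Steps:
Q(Y) = 1/(-365 + Y) (Q(Y) = 1/(Y - 365) = 1/(-365 + Y))
k(J) = -99 (k(J) = 9*(-11) = -99)
(78398 - 418475)/(k(-446) + Q(219)) = (78398 - 418475)/(-99 + 1/(-365 + 219)) = -340077/(-99 + 1/(-146)) = -340077/(-99 - 1/146) = -340077/(-14455/146) = -340077*(-146/14455) = 49651242/14455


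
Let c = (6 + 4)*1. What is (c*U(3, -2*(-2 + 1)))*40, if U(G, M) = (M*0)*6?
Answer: 0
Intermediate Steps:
U(G, M) = 0 (U(G, M) = 0*6 = 0)
c = 10 (c = 10*1 = 10)
(c*U(3, -2*(-2 + 1)))*40 = (10*0)*40 = 0*40 = 0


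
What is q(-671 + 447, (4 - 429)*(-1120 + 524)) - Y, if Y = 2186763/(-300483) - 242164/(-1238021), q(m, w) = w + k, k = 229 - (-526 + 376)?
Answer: 31457434738627636/124001421381 ≈ 2.5369e+5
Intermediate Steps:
k = 379 (k = 229 - 1*(-150) = 229 + 150 = 379)
q(m, w) = 379 + w (q(m, w) = w + 379 = 379 + w)
Y = -878164116937/124001421381 (Y = 2186763*(-1/300483) - 242164*(-1/1238021) = -728921/100161 + 242164/1238021 = -878164116937/124001421381 ≈ -7.0819)
q(-671 + 447, (4 - 429)*(-1120 + 524)) - Y = (379 + (4 - 429)*(-1120 + 524)) - 1*(-878164116937/124001421381) = (379 - 425*(-596)) + 878164116937/124001421381 = (379 + 253300) + 878164116937/124001421381 = 253679 + 878164116937/124001421381 = 31457434738627636/124001421381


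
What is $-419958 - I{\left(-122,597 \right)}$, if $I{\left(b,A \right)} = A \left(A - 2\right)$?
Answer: $-775173$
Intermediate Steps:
$I{\left(b,A \right)} = A \left(-2 + A\right)$
$-419958 - I{\left(-122,597 \right)} = -419958 - 597 \left(-2 + 597\right) = -419958 - 597 \cdot 595 = -419958 - 355215 = -775173$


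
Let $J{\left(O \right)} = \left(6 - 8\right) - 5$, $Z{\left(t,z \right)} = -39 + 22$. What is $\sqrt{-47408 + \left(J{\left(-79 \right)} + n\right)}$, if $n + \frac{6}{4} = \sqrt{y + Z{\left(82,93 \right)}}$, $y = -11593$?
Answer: $\frac{\sqrt{-189666 + 12 i \sqrt{1290}}}{2} \approx 0.24741 + 217.75 i$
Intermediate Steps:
$Z{\left(t,z \right)} = -17$
$J{\left(O \right)} = -7$ ($J{\left(O \right)} = -2 - 5 = -7$)
$n = - \frac{3}{2} + 3 i \sqrt{1290}$ ($n = - \frac{3}{2} + \sqrt{-11593 - 17} = - \frac{3}{2} + \sqrt{-11610} = - \frac{3}{2} + 3 i \sqrt{1290} \approx -1.5 + 107.75 i$)
$\sqrt{-47408 + \left(J{\left(-79 \right)} + n\right)} = \sqrt{-47408 - \left(\frac{17}{2} - 3 i \sqrt{1290}\right)} = \sqrt{- \frac{94833}{2} + 3 i \sqrt{1290}}$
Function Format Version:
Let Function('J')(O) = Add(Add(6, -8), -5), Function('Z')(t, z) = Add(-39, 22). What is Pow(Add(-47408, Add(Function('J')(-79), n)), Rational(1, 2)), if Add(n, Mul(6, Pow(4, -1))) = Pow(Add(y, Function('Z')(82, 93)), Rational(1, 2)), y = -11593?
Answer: Mul(Rational(1, 2), Pow(Add(-189666, Mul(12, I, Pow(1290, Rational(1, 2)))), Rational(1, 2))) ≈ Add(0.24741, Mul(217.75, I))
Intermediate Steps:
Function('Z')(t, z) = -17
Function('J')(O) = -7 (Function('J')(O) = Add(-2, -5) = -7)
n = Add(Rational(-3, 2), Mul(3, I, Pow(1290, Rational(1, 2)))) (n = Add(Rational(-3, 2), Pow(Add(-11593, -17), Rational(1, 2))) = Add(Rational(-3, 2), Pow(-11610, Rational(1, 2))) = Add(Rational(-3, 2), Mul(3, I, Pow(1290, Rational(1, 2)))) ≈ Add(-1.5000, Mul(107.75, I)))
Pow(Add(-47408, Add(Function('J')(-79), n)), Rational(1, 2)) = Pow(Add(-47408, Add(-7, Add(Rational(-3, 2), Mul(3, I, Pow(1290, Rational(1, 2)))))), Rational(1, 2)) = Pow(Add(-47408, Add(Rational(-17, 2), Mul(3, I, Pow(1290, Rational(1, 2))))), Rational(1, 2)) = Pow(Add(Rational(-94833, 2), Mul(3, I, Pow(1290, Rational(1, 2)))), Rational(1, 2))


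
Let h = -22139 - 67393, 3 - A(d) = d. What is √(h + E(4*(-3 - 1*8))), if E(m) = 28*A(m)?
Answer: 2*I*√22054 ≈ 297.01*I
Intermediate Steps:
A(d) = 3 - d
h = -89532
E(m) = 84 - 28*m (E(m) = 28*(3 - m) = 84 - 28*m)
√(h + E(4*(-3 - 1*8))) = √(-89532 + (84 - 112*(-3 - 1*8))) = √(-89532 + (84 - 112*(-3 - 8))) = √(-89532 + (84 - 112*(-11))) = √(-89532 + (84 - 28*(-44))) = √(-89532 + (84 + 1232)) = √(-89532 + 1316) = √(-88216) = 2*I*√22054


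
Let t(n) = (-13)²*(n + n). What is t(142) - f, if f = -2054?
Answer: 50050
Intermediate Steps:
t(n) = 338*n (t(n) = 169*(2*n) = 338*n)
t(142) - f = 338*142 - 1*(-2054) = 47996 + 2054 = 50050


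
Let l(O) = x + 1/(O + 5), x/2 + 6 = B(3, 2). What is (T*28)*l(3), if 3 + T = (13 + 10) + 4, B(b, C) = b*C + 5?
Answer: 6804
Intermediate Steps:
B(b, C) = 5 + C*b (B(b, C) = C*b + 5 = 5 + C*b)
x = 10 (x = -12 + 2*(5 + 2*3) = -12 + 2*(5 + 6) = -12 + 2*11 = -12 + 22 = 10)
l(O) = 10 + 1/(5 + O) (l(O) = 10 + 1/(O + 5) = 10 + 1/(5 + O))
T = 24 (T = -3 + ((13 + 10) + 4) = -3 + (23 + 4) = -3 + 27 = 24)
(T*28)*l(3) = (24*28)*((51 + 10*3)/(5 + 3)) = 672*((51 + 30)/8) = 672*((1/8)*81) = 672*(81/8) = 6804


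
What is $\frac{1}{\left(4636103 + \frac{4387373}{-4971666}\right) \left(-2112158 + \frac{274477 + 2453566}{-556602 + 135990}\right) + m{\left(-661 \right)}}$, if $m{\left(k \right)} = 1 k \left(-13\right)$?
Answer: $- \frac{298734625656}{2925272259495060181380317} \approx -1.0212 \cdot 10^{-13}$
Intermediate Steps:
$m{\left(k \right)} = - 13 k$ ($m{\left(k \right)} = k \left(-13\right) = - 13 k$)
$\frac{1}{\left(4636103 + \frac{4387373}{-4971666}\right) \left(-2112158 + \frac{274477 + 2453566}{-556602 + 135990}\right) + m{\left(-661 \right)}} = \frac{1}{\left(4636103 + \frac{4387373}{-4971666}\right) \left(-2112158 + \frac{274477 + 2453566}{-556602 + 135990}\right) - -8593} = \frac{1}{\left(4636103 + 4387373 \left(- \frac{1}{4971666}\right)\right) \left(-2112158 + \frac{2728043}{-420612}\right) + 8593} = \frac{1}{\left(4636103 - \frac{4387373}{4971666}\right) \left(-2112158 + 2728043 \left(- \frac{1}{420612}\right)\right) + 8593} = \frac{1}{\frac{23049151270225 \left(-2112158 - \frac{2728043}{420612}\right)}{4971666} + 8593} = \frac{1}{\frac{23049151270225}{4971666} \left(- \frac{888401728739}{420612}\right) + 8593} = \frac{1}{- \frac{2925272262062086819642325}{298734625656} + 8593} = \frac{1}{- \frac{2925272259495060181380317}{298734625656}} = - \frac{298734625656}{2925272259495060181380317}$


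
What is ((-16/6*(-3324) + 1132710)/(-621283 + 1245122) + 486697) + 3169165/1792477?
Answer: 544236911356785724/1118217059203 ≈ 4.8670e+5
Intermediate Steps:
((-16/6*(-3324) + 1132710)/(-621283 + 1245122) + 486697) + 3169165/1792477 = ((-16*1/6*(-3324) + 1132710)/623839 + 486697) + 3169165*(1/1792477) = ((-8/3*(-3324) + 1132710)*(1/623839) + 486697) + 3169165/1792477 = ((8864 + 1132710)*(1/623839) + 486697) + 3169165/1792477 = (1141574*(1/623839) + 486697) + 3169165/1792477 = (1141574/623839 + 486697) + 3169165/1792477 = 303621711357/623839 + 3169165/1792477 = 544236911356785724/1118217059203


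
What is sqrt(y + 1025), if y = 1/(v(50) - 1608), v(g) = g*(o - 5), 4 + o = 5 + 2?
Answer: sqrt(747548473)/854 ≈ 32.016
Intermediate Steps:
o = 3 (o = -4 + (5 + 2) = -4 + 7 = 3)
v(g) = -2*g (v(g) = g*(3 - 5) = g*(-2) = -2*g)
y = -1/1708 (y = 1/(-2*50 - 1608) = 1/(-100 - 1608) = 1/(-1708) = -1/1708 ≈ -0.00058548)
sqrt(y + 1025) = sqrt(-1/1708 + 1025) = sqrt(1750699/1708) = sqrt(747548473)/854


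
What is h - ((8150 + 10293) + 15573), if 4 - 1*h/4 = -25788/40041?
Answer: -453763616/13347 ≈ -33997.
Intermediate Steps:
h = 247936/13347 (h = 16 - (-103152)/40041 = 16 - 4*(-8596/13347) = 16 + 34384/13347 = 247936/13347 ≈ 18.576)
h - ((8150 + 10293) + 15573) = 247936/13347 - ((8150 + 10293) + 15573) = 247936/13347 - (18443 + 15573) = 247936/13347 - 1*34016 = 247936/13347 - 34016 = -453763616/13347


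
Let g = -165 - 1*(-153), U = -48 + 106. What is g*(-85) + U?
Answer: 1078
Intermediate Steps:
U = 58
g = -12 (g = -165 + 153 = -12)
g*(-85) + U = -12*(-85) + 58 = 1020 + 58 = 1078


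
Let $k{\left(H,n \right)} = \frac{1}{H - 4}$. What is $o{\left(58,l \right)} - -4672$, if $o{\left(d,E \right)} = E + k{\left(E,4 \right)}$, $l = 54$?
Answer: $\frac{236301}{50} \approx 4726.0$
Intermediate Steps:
$k{\left(H,n \right)} = \frac{1}{-4 + H}$
$o{\left(d,E \right)} = E + \frac{1}{-4 + E}$
$o{\left(58,l \right)} - -4672 = \frac{1 + 54 \left(-4 + 54\right)}{-4 + 54} - -4672 = \frac{1 + 54 \cdot 50}{50} + 4672 = \frac{1 + 2700}{50} + 4672 = \frac{1}{50} \cdot 2701 + 4672 = \frac{2701}{50} + 4672 = \frac{236301}{50}$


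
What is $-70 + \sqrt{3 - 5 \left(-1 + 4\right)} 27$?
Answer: $-70 + 54 i \sqrt{3} \approx -70.0 + 93.531 i$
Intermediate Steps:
$-70 + \sqrt{3 - 5 \left(-1 + 4\right)} 27 = -70 + \sqrt{3 - 15} \cdot 27 = -70 + \sqrt{-12} \cdot 27 = -70 + 2 i \sqrt{3} \cdot 27 = -70 + 54 i \sqrt{3}$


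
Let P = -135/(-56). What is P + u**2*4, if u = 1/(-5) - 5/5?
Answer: 11439/1400 ≈ 8.1707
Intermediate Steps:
u = -6/5 (u = 1*(-1/5) - 5*1/5 = -1/5 - 1 = -6/5 ≈ -1.2000)
P = 135/56 (P = -135*(-1/56) = 135/56 ≈ 2.4107)
P + u**2*4 = 135/56 + (-6/5)**2*4 = 135/56 + (36/25)*4 = 135/56 + 144/25 = 11439/1400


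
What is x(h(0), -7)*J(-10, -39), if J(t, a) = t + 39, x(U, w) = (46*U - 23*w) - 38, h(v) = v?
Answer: 3567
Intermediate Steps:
x(U, w) = -38 - 23*w + 46*U (x(U, w) = (-23*w + 46*U) - 38 = -38 - 23*w + 46*U)
J(t, a) = 39 + t
x(h(0), -7)*J(-10, -39) = (-38 - 23*(-7) + 46*0)*(39 - 10) = (-38 + 161 + 0)*29 = 123*29 = 3567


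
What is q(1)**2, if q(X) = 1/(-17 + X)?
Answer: 1/256 ≈ 0.0039063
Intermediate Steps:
q(1)**2 = (1/(-17 + 1))**2 = (1/(-16))**2 = (-1/16)**2 = 1/256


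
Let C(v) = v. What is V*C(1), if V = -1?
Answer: -1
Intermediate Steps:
V*C(1) = -1*1 = -1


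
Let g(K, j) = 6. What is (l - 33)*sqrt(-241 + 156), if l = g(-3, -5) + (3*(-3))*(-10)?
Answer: 63*I*sqrt(85) ≈ 580.83*I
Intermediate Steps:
l = 96 (l = 6 + (3*(-3))*(-10) = 6 - 9*(-10) = 6 + 90 = 96)
(l - 33)*sqrt(-241 + 156) = (96 - 33)*sqrt(-241 + 156) = 63*sqrt(-85) = 63*(I*sqrt(85)) = 63*I*sqrt(85)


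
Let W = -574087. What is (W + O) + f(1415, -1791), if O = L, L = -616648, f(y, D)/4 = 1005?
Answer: -1186715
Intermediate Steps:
f(y, D) = 4020 (f(y, D) = 4*1005 = 4020)
O = -616648
(W + O) + f(1415, -1791) = (-574087 - 616648) + 4020 = -1190735 + 4020 = -1186715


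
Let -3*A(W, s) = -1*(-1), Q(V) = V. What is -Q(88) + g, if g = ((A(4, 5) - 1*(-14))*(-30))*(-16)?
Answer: 6472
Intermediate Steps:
A(W, s) = -⅓ (A(W, s) = -(-1)*(-1)/3 = -⅓*1 = -⅓)
g = 6560 (g = ((-⅓ - 1*(-14))*(-30))*(-16) = ((-⅓ + 14)*(-30))*(-16) = ((41/3)*(-30))*(-16) = -410*(-16) = 6560)
-Q(88) + g = -1*88 + 6560 = -88 + 6560 = 6472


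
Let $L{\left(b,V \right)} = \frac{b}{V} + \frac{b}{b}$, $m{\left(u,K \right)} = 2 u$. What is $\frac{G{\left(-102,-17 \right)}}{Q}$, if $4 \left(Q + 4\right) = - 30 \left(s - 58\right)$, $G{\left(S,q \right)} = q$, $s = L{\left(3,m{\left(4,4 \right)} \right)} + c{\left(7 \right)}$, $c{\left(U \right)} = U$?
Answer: $- \frac{272}{5891} \approx -0.046172$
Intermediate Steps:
$L{\left(b,V \right)} = 1 + \frac{b}{V}$ ($L{\left(b,V \right)} = \frac{b}{V} + 1 = 1 + \frac{b}{V}$)
$s = \frac{67}{8}$ ($s = \frac{2 \cdot 4 + 3}{2 \cdot 4} + 7 = \frac{8 + 3}{8} + 7 = \frac{1}{8} \cdot 11 + 7 = \frac{11}{8} + 7 = \frac{67}{8} \approx 8.375$)
$Q = \frac{5891}{16}$ ($Q = -4 + \frac{\left(-30\right) \left(\frac{67}{8} - 58\right)}{4} = -4 + \frac{\left(-30\right) \left(- \frac{397}{8}\right)}{4} = -4 + \frac{1}{4} \cdot \frac{5955}{4} = -4 + \frac{5955}{16} = \frac{5891}{16} \approx 368.19$)
$\frac{G{\left(-102,-17 \right)}}{Q} = - \frac{17}{\frac{5891}{16}} = \left(-17\right) \frac{16}{5891} = - \frac{272}{5891}$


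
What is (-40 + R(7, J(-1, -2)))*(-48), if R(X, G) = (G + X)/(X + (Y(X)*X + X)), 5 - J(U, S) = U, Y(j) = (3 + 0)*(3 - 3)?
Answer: 13128/7 ≈ 1875.4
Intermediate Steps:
Y(j) = 0 (Y(j) = 3*0 = 0)
J(U, S) = 5 - U
R(X, G) = (G + X)/(2*X) (R(X, G) = (G + X)/(X + (0*X + X)) = (G + X)/(X + (0 + X)) = (G + X)/(X + X) = (G + X)/((2*X)) = (G + X)*(1/(2*X)) = (G + X)/(2*X))
(-40 + R(7, J(-1, -2)))*(-48) = (-40 + (½)*((5 - 1*(-1)) + 7)/7)*(-48) = (-40 + (½)*(⅐)*((5 + 1) + 7))*(-48) = (-40 + (½)*(⅐)*(6 + 7))*(-48) = (-40 + (½)*(⅐)*13)*(-48) = (-40 + 13/14)*(-48) = -547/14*(-48) = 13128/7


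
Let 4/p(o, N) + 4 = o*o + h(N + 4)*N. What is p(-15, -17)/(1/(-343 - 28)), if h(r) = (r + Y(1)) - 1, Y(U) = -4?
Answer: -1484/527 ≈ -2.8159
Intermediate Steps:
h(r) = -5 + r (h(r) = (r - 4) - 1 = (-4 + r) - 1 = -5 + r)
p(o, N) = 4/(-4 + o**2 + N*(-1 + N)) (p(o, N) = 4/(-4 + (o*o + (-5 + (N + 4))*N)) = 4/(-4 + (o**2 + (-5 + (4 + N))*N)) = 4/(-4 + (o**2 + (-1 + N)*N)) = 4/(-4 + (o**2 + N*(-1 + N))) = 4/(-4 + o**2 + N*(-1 + N)))
p(-15, -17)/(1/(-343 - 28)) = (4/(-4 + (-17)**2 + (-15)**2 - 1*(-17)))/(1/(-343 - 28)) = (4/(-4 + 289 + 225 + 17))/(1/(-371)) = (4/527)/(-1/371) = (4*(1/527))*(-371) = (4/527)*(-371) = -1484/527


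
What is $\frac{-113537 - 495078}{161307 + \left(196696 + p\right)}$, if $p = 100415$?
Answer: $- \frac{608615}{458418} \approx -1.3276$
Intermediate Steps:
$\frac{-113537 - 495078}{161307 + \left(196696 + p\right)} = \frac{-113537 - 495078}{161307 + \left(196696 + 100415\right)} = - \frac{608615}{161307 + 297111} = - \frac{608615}{458418}$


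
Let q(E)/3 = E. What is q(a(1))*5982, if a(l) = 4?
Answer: 71784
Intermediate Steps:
q(E) = 3*E
q(a(1))*5982 = (3*4)*5982 = 12*5982 = 71784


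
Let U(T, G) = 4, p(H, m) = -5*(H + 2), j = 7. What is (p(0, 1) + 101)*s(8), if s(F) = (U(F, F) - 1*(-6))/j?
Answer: 130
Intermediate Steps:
p(H, m) = -10 - 5*H (p(H, m) = -5*(2 + H) = -10 - 5*H)
s(F) = 10/7 (s(F) = (4 - 1*(-6))/7 = (4 + 6)*(⅐) = 10*(⅐) = 10/7)
(p(0, 1) + 101)*s(8) = ((-10 - 5*0) + 101)*(10/7) = ((-10 + 0) + 101)*(10/7) = (-10 + 101)*(10/7) = 91*(10/7) = 130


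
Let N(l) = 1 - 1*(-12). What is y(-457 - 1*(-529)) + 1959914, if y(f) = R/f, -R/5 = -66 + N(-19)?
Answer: 141114073/72 ≈ 1.9599e+6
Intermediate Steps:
N(l) = 13 (N(l) = 1 + 12 = 13)
R = 265 (R = -5*(-66 + 13) = -5*(-53) = 265)
y(f) = 265/f
y(-457 - 1*(-529)) + 1959914 = 265/(-457 - 1*(-529)) + 1959914 = 265/(-457 + 529) + 1959914 = 265/72 + 1959914 = 141114073/72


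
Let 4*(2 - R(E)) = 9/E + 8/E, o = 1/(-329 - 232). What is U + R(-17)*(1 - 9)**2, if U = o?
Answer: 80783/561 ≈ 144.00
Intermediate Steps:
o = -1/561 (o = 1/(-561) = -1/561 ≈ -0.0017825)
R(E) = 2 - 17/(4*E) (R(E) = 2 - (9/E + 8/E)/4 = 2 - 17/(4*E))
U = -1/561 ≈ -0.0017825
U + R(-17)*(1 - 9)**2 = -1/561 + (2 - 17/4/(-17))*(1 - 9)**2 = -1/561 + (2 - 17/4*(-1/17))*(-8)**2 = -1/561 + (2 + 1/4)*64 = -1/561 + (9/4)*64 = -1/561 + 144 = 80783/561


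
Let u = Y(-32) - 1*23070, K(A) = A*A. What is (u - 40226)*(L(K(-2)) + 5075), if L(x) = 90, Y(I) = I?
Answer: -327089120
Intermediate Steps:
K(A) = A²
u = -23102 (u = -32 - 1*23070 = -32 - 23070 = -23102)
(u - 40226)*(L(K(-2)) + 5075) = (-23102 - 40226)*(90 + 5075) = -63328*5165 = -327089120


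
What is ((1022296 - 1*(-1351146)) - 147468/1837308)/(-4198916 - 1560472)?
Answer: -121131772963/293938045764 ≈ -0.41210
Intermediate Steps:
((1022296 - 1*(-1351146)) - 147468/1837308)/(-4198916 - 1560472) = ((1022296 + 1351146) - 147468*1/1837308)/(-5759388) = (2373442 - 12289/153109)*(-1/5759388) = (363395318889/153109)*(-1/5759388) = -121131772963/293938045764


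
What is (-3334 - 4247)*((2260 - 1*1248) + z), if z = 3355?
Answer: -33106227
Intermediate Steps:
(-3334 - 4247)*((2260 - 1*1248) + z) = (-3334 - 4247)*((2260 - 1*1248) + 3355) = -7581*((2260 - 1248) + 3355) = -7581*(1012 + 3355) = -7581*4367 = -33106227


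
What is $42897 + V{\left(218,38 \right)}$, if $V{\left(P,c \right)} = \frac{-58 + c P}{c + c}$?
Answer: $\frac{1634199}{38} \approx 43005.0$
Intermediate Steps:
$V{\left(P,c \right)} = \frac{-58 + P c}{2 c}$
$42897 + V{\left(218,38 \right)} = 42897 + \left(\frac{1}{2} \cdot 218 - \frac{29}{38}\right) = 42897 + \left(109 - \frac{29}{38}\right) = 42897 + \frac{4113}{38} = \frac{1634199}{38}$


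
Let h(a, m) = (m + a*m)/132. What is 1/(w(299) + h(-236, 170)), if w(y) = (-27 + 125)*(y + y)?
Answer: 66/3847889 ≈ 1.7152e-5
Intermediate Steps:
w(y) = 196*y (w(y) = 98*(2*y) = 196*y)
h(a, m) = m/132 + a*m/132 (h(a, m) = (m + a*m)*(1/132) = m/132 + a*m/132)
1/(w(299) + h(-236, 170)) = 1/(196*299 + (1/132)*170*(1 - 236)) = 1/(58604 + (1/132)*170*(-235)) = 1/(58604 - 19975/66) = 1/(3847889/66) = 66/3847889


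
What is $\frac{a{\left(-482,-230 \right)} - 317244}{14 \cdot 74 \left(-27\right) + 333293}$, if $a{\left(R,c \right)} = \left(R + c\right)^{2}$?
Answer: $\frac{189700}{305321} \approx 0.62131$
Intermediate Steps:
$\frac{a{\left(-482,-230 \right)} - 317244}{14 \cdot 74 \left(-27\right) + 333293} = \frac{\left(-482 - 230\right)^{2} - 317244}{14 \cdot 74 \left(-27\right) + 333293} = \frac{\left(-712\right)^{2} - 317244}{1036 \left(-27\right) + 333293} = \frac{506944 - 317244}{-27972 + 333293} = \frac{189700}{305321}$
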